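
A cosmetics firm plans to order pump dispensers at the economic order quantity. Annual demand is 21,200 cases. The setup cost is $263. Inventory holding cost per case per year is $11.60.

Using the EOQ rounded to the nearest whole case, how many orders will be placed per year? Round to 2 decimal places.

21.63 orders per year

Optimal lot size Q* = (2 × 21,200 × $263 / $11.6)^½ ≈ 980.46 → Q = 980
N = D/Q = 21,200/980 ≈ 21.633 orders/yr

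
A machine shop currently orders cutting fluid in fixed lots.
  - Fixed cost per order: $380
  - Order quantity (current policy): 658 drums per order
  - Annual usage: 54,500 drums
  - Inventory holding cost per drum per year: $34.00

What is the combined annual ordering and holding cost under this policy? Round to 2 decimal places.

$42,660.16

Annual ordering cost = (D/Q)·S = (54,500/658) × 380 = $31,474.16
Annual holding cost  = (Q/2)·H = (658/2) × 34 = $11,186.00
Total = $31,474.16 + $11,186.00 = $42,660.16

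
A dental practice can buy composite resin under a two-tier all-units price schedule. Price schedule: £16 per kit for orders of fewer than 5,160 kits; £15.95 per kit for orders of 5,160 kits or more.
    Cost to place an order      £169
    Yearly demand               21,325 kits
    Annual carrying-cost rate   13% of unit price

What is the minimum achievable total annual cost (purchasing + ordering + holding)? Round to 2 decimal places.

H₁ = 13%×£16 = £2.0800;  H₂ = 13%×£15.95 = £2.0735
EOQ₁ = √(2×21,325×169/2.0800) = 1,861.53  (< 5,160, feasible at tier 1)
EOQ₂ = √(2×21,325×169/2.0735) = 1,864.45  (< 5,160 → use Q = 5,160 at tier-2 price)
TC(tier 1 (EOQ₁), Q≈1,861.5) = £345,071.99
TC(tier 2, Q≈5,160.0) = £346,181.82
Minimum at tier 1 (EOQ₁): £345,071.99

£345,071.99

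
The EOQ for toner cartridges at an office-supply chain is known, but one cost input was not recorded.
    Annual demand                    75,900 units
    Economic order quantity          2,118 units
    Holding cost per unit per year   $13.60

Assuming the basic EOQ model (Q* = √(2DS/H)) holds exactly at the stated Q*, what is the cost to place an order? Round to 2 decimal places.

From Q* = √(2DS/H) ⇒ Q*² = 2DS/H.
S = Q²H / (2D) = 2,118² × 13.6 / (2 × 75,900) = 401.9010

$401.90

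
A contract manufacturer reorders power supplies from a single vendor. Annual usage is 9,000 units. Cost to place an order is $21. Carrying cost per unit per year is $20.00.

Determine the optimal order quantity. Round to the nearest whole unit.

137 units

EOQ = √(2DS/H) = √(2 × 9,000 × 21 / 20)
    = √(18,900.00) ≈ 137.48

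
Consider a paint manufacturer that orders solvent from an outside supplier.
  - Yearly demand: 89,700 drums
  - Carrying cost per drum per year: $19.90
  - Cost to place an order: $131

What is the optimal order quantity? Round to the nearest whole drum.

1,087 drums

EOQ = √(2DS/H) = √(2 × 89,700 × 131 / 19.9)
    = √(1,180,974.87) ≈ 1,086.73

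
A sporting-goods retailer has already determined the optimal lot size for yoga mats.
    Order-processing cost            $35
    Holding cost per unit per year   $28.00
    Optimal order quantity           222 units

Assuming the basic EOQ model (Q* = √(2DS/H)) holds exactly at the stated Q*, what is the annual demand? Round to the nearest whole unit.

19,714 units per year

EOQ relation: Q² = 2DS/H, so rearrange for the unknown.
D = Q²H / (2S) = 222² × 28 / (2 × 35) = 19,713.60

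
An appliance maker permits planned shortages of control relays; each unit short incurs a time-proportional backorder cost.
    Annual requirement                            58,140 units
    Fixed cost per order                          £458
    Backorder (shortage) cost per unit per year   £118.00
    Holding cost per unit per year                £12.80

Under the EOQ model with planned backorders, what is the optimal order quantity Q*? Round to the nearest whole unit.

2,148 units

Q* = √(2DS/H) · √((H + b)/b)
   = √(2 × 58,140 × 458 / 12.8) · √((12.8 + 118) / 118)
   = 2,039.766 × 1.0528 ≈ 2,147.55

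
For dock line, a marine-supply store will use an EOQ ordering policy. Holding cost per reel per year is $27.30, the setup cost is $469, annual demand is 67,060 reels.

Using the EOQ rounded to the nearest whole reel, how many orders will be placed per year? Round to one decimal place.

2DS/H = 2·67,060·469/27.3 = 2,304,112.82
EOQ = √2,304,112.82 ≈ 1,517.93 → Q = 1,518
Orders per year = D/Q = 67,060 / 1,518 = 44.177

44.2 orders per year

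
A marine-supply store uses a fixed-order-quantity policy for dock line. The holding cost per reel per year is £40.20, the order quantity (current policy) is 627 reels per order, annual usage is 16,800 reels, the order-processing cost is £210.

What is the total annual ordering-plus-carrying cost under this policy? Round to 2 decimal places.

Annual ordering cost = (D/Q)·S = (16,800/627) × 210 = £5,626.79
Annual holding cost  = (Q/2)·H = (627/2) × 40.2 = £12,602.70
Total = £5,626.79 + £12,602.70 = £18,229.49

£18,229.49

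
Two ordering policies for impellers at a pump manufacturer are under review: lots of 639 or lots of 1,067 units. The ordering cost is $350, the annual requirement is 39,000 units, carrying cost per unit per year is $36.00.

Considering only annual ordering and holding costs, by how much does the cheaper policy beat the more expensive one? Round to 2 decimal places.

Annual cost at Q: ordering D·S/Q plus holding Q·H/2.
TC(639) = (39,000/639)×350 + (639/2)×36 = $32,863.50
TC(1,067) = (39,000/1,067)×350 + (1,067/2)×36 = $31,998.88
Lots of 1,067 are cheaper by $864.63.

$864.63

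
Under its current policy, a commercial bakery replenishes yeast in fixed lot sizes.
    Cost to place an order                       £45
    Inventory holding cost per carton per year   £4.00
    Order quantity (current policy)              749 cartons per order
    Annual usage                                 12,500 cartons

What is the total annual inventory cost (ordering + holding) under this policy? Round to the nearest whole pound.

£2,249

Annual ordering cost = (D/Q)·S = (12,500/749) × 45 = £751.00
Annual holding cost  = (Q/2)·H = (749/2) × 4 = £1,498.00
Total = £751.00 + £1,498.00 = £2,249.00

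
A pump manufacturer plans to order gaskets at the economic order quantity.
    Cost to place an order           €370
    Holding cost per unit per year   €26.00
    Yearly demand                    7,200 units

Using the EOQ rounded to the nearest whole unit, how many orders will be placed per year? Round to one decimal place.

EOQ = √(2DS/H) = √(2 × 7,200 × 370 / 26)
    = √(204,923.08) ≈ 452.68 → Q = 453
N = D/Q = 7,200/453 ≈ 15.894 orders/yr

15.9 orders per year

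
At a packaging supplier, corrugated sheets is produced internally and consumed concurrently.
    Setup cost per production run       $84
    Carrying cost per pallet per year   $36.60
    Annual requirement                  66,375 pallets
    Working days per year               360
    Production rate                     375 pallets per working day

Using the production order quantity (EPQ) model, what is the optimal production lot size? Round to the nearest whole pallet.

774 pallets

Daily demand d = 66,375/360 = 184.375; p = 375; 1 − d/p = 0.50833
EPQ = √(2DS / (H(1 − d/p)))
    = √(2 × 66,375 × 84 / (36.6 × 0.50833)) ≈ 774.18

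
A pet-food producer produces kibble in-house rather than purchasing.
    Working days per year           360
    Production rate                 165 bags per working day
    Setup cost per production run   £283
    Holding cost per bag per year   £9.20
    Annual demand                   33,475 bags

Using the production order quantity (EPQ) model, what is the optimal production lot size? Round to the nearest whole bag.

Daily demand d = 33,475/360 = 92.986; p = 165; 1 − d/p = 0.43645
EPQ = √(2DS / (H(1 − d/p)))
    = √(2 × 33,475 × 283 / (9.2 × 0.43645)) ≈ 2,172.24

2,172 bags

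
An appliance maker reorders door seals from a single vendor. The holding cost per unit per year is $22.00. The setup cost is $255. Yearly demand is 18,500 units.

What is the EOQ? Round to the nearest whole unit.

655 units

Optimal lot size Q* = (2 × 18,500 × $255 / $22)^½ ≈ 654.88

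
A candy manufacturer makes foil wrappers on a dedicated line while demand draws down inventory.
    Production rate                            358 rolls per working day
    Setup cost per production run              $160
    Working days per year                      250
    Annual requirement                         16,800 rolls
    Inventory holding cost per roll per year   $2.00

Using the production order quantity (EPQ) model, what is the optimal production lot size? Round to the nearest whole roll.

1,819 rolls

d = 16,800/250 = 67.2000 rolls/day;  effective holding cost H(1 − d/p) = 2·(1 − 67.2000/358) = 1.62458
Q* = √(2DS / H_eff) = √(2·16,800·160 / 1.62458) ≈ 1,819.11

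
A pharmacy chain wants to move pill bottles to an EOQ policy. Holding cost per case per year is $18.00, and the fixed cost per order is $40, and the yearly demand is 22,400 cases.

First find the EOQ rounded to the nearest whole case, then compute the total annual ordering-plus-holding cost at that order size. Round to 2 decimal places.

$5,679.44

Q* = √(2·D·S / H) = √(2·22,400·40 / 18) = √99,555.6 ≈ 315.52 → Q = 316 cases
Annual ordering cost = (D/Q)·S = (22,400/316) × 40 = $2,835.44
Annual holding cost  = (Q/2)·H = (316/2) × 18 = $2,844.00
Total = $2,835.44 + $2,844.00 = $5,679.44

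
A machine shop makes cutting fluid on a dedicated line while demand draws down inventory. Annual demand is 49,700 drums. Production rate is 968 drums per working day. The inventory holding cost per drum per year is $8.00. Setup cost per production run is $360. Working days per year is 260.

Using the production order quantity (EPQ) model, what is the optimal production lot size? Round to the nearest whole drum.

d = 49,700/260 = 191.1538 drums/day;  effective holding cost H(1 − d/p) = 8·(1 − 191.1538/968) = 6.42022
Q* = √(2DS / H_eff) = √(2·49,700·360 / 6.42022) ≈ 2,360.86

2,361 drums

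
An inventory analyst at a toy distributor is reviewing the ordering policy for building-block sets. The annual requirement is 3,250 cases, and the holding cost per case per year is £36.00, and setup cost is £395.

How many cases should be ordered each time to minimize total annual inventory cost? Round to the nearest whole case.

2DS/H = 2·3,250·395/36 = 71,319.44
EOQ = √71,319.44 ≈ 267.06

267 cases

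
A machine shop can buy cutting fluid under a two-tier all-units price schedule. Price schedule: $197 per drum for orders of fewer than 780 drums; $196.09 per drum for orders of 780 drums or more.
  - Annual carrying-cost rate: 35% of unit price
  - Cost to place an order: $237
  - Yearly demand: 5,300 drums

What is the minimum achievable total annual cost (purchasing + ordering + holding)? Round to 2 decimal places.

$1,057,261.16

H₁ = 35%×$197 = $68.9500;  H₂ = 35%×$196.09 = $68.6315
EOQ₁ = √(2×5,300×237/68.9500) = 190.88  (< 780, feasible at tier 1)
EOQ₂ = √(2×5,300×237/68.6315) = 191.32  (< 780 → use Q = 780 at tier-2 price)
TC(tier 1 (EOQ₁), Q≈190.9) = $1,057,261.16
TC(tier 2, Q≈780.0) = $1,067,653.67
Minimum at tier 1 (EOQ₁): $1,057,261.16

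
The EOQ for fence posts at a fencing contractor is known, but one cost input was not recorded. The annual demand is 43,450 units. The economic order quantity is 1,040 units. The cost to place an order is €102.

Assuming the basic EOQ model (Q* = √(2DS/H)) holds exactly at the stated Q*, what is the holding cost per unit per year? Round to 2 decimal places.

€8.20

EOQ relation: Q² = 2DS/H, so rearrange for the unknown.
H = 2DS / Q² = 2 × 43,450 × 102 / 1,040² = 8.1951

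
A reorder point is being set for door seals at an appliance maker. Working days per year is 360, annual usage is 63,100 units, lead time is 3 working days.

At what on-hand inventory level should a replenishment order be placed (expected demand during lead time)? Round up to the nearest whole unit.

Daily demand d = 63,100 / 360 = 175.278 units/day
Demand during lead time = 175.278 × 3 = 525.83
Reorder point = 525.83 → round up

526 units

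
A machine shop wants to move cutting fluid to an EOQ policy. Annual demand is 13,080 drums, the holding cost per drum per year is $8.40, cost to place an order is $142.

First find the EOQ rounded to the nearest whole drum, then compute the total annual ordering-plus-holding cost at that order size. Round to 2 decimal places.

EOQ = √(2DS/H) = √(2 × 13,080 × 142 / 8.4)
    = √(442,228.57) ≈ 665.00 → Q = 665 drums
Orders/yr = 13,080/665 = 19.669; ordering cost = 19.669 × $142 = $2,793.02
Average inventory = 665/2 = 332.5; holding cost = 332.5 × $8.4 = $2,793.00
Total = $2,793.02 + $2,793.00 = $5,586.02

$5,586.02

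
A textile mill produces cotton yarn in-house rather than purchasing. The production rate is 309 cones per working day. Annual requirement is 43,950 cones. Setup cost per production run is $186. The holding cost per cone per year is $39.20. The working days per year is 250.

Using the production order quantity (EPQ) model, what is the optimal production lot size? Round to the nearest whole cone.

d = 43,950/250 = 175.8000 cones/day;  effective holding cost H(1 − d/p) = 39.2·(1 − 175.8000/309) = 16.89786
Q* = √(2DS / H_eff) = √(2·43,950·186 / 16.89786) ≈ 983.64

984 cones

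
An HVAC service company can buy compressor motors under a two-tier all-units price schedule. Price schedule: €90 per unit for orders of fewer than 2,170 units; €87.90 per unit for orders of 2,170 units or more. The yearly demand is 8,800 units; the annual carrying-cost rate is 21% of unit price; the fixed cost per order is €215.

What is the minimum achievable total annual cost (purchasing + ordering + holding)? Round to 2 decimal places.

H₁ = 21%×€90 = €18.9000;  H₂ = 21%×€87.90 = €18.4590
EOQ₁ = √(2×8,800×215/18.9000) = 447.45  (< 2,170, feasible at tier 1)
EOQ₂ = √(2×8,800×215/18.4590) = 452.76  (< 2,170 → use Q = 2,170 at tier-2 price)
TC(tier 1 (EOQ₁), Q≈447.5) = €800,456.81
TC(tier 2, Q≈2,170.0) = €794,419.90
Minimum at tier 2: €794,419.90

€794,419.90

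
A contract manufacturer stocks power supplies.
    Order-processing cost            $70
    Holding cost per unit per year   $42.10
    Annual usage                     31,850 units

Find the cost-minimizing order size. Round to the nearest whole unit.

Optimal lot size Q* = (2 × 31,850 × $70 / $42.1)^½ ≈ 325.45

325 units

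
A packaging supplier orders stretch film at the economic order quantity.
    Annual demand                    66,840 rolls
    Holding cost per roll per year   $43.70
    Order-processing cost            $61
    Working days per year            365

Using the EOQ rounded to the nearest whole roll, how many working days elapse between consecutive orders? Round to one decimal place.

2.4 days

Optimal lot size Q* = (2 × 66,840 × $61 / $43.7)^½ ≈ 431.97 → Q = 432 rolls
Cycle time = (working days × Q)/D = (365 × 432) / 66,840 = 2.359 days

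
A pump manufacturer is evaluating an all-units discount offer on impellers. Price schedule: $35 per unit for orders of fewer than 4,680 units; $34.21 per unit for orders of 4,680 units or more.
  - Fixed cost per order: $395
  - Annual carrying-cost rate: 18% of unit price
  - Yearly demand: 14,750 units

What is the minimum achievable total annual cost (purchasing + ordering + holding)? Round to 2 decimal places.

$520,251.68

H₁ = 18%×$35 = $6.3000;  H₂ = 18%×$34.21 = $6.1578
EOQ₁ = √(2×14,750×395/6.3000) = 1,360.00  (< 4,680, feasible at tier 1)
EOQ₂ = √(2×14,750×395/6.1578) = 1,375.61  (< 4,680 → use Q = 4,680 at tier-2 price)
TC(tier 1 (EOQ₁), Q≈1,360.0) = $524,818.01
TC(tier 2, Q≈4,680.0) = $520,251.68
Minimum at tier 2: $520,251.68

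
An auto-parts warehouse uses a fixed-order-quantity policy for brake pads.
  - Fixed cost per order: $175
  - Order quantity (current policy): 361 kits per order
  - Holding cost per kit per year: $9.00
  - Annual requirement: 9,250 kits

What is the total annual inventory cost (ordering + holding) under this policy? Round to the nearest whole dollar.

$6,109

Ordering: D/Q × S = 9,250/361 × $175 = $4,484.07
Holding:  Q/2 × H = 361/2 × $9 = $1,624.50
Total = $4,484.07 + $1,624.50 = $6,108.57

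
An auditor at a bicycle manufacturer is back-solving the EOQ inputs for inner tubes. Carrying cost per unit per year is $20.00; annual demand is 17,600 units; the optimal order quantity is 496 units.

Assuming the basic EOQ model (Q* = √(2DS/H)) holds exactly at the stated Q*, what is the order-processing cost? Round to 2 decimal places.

$139.78

From Q* = √(2DS/H) ⇒ Q*² = 2DS/H.
S = Q²H / (2D) = 496² × 20 / (2 × 17,600) = 139.7818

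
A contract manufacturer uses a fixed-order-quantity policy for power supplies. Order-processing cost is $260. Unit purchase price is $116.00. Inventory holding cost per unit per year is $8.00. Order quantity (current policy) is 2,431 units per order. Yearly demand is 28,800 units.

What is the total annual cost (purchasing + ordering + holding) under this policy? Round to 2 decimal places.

Ordering: D/Q × S = 28,800/2,431 × $260 = $3,080.21
Holding:  Q/2 × H = 2,431/2 × $8 = $9,724.00
Purchase cost = D·C = 28,800 × 116 = $3,340,800.00
Total = $3,080.21 + $9,724.00 + $3,340,800.00 = $3,353,604.21

$3,353,604.21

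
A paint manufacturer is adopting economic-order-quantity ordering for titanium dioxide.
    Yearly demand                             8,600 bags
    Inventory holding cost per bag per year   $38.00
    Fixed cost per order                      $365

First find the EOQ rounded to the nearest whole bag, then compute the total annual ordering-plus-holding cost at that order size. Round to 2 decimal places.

Q* = √(2·D·S / H) = √(2·8,600·365 / 38) = √165,210.5 ≈ 406.46 → Q = 406 bags
Annual ordering cost = (D/Q)·S = (8,600/406) × 365 = $7,731.53
Annual holding cost  = (Q/2)·H = (406/2) × 38 = $7,714.00
Total = $7,731.53 + $7,714.00 = $15,445.53

$15,445.53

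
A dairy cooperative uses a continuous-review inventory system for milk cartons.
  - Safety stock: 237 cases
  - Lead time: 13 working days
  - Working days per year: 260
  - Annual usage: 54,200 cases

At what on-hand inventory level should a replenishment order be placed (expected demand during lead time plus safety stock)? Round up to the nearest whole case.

2,947 cases

Daily demand d = 54,200 / 260 = 208.462 cases/day
Demand during lead time = 208.462 × 13 = 2,710.00
Reorder point = 2,710.00 + 237 = 2,947.00 → round up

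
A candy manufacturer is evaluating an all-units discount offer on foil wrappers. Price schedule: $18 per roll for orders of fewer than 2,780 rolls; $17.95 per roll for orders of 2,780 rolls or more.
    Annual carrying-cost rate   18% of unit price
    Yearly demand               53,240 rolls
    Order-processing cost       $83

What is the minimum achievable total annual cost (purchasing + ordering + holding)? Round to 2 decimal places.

$961,738.63

H₁ = 18%×$18 = $3.2400;  H₂ = 18%×$17.95 = $3.2310
EOQ₁ = √(2×53,240×83/3.2400) = 1,651.58  (< 2,780, feasible at tier 1)
EOQ₂ = √(2×53,240×83/3.2310) = 1,653.88  (< 2,780 → use Q = 2,780 at tier-2 price)
TC(tier 1 (EOQ₁), Q≈1,651.6) = $963,671.13
TC(tier 2, Q≈2,780.0) = $961,738.63
Minimum at tier 2: $961,738.63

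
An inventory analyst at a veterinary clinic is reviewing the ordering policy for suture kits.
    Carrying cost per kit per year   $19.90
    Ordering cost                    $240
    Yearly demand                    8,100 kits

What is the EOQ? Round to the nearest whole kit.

442 kits

EOQ = √(2DS/H) = √(2 × 8,100 × 240 / 19.9)
    = √(195,376.88) ≈ 442.01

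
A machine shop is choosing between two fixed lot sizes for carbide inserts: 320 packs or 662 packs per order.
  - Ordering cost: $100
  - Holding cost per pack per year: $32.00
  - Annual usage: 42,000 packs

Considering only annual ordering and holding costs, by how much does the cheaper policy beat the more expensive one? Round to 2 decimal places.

Annual cost at Q: ordering D·S/Q plus holding Q·H/2.
TC(320) = (42,000/320)×100 + (320/2)×32 = $18,245.00
TC(662) = (42,000/662)×100 + (662/2)×32 = $16,936.41
Cheaper: Q = 662.  Difference = $1,308.59

$1,308.59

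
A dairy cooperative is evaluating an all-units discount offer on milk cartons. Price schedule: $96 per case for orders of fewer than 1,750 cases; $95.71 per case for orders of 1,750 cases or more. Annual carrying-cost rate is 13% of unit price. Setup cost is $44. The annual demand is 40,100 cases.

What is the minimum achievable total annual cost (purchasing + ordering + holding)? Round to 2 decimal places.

$3,849,866.24

H₁ = 13%×$96 = $12.4800;  H₂ = 13%×$95.71 = $12.4423
EOQ₁ = √(2×40,100×44/12.4800) = 531.75  (< 1,750, feasible at tier 1)
EOQ₂ = √(2×40,100×44/12.4423) = 532.55  (< 1,750 → use Q = 1,750 at tier-2 price)
TC(tier 1 (EOQ₁), Q≈531.7) = $3,856,236.22
TC(tier 2, Q≈1,750.0) = $3,849,866.24
Minimum at tier 2: $3,849,866.24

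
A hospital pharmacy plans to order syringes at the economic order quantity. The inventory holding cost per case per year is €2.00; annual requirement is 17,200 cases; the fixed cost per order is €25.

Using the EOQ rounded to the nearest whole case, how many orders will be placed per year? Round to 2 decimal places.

2DS/H = 2·17,200·25/2 = 430,000.00
EOQ = √430,000.00 ≈ 655.74 → Q = 656
N = D/Q = 17,200/656 ≈ 26.220 orders/yr

26.22 orders per year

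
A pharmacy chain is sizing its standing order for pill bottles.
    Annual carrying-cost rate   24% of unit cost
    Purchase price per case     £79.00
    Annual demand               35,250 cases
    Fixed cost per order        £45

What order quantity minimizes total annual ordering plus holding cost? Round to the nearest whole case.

H = i·C = 0.24 × £79 = £18.9600 per case-year
2DS/H = 2·35,250·45/18.96 = 167,325.95
EOQ = √167,325.95 ≈ 409.05

409 cases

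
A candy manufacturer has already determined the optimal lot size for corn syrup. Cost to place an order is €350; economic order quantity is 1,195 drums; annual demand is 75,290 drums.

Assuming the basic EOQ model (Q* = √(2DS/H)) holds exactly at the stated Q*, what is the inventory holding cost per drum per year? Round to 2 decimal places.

Since Q* = (2DS/H)^½, squaring gives Q*²·H = 2DS.
H = 2DS / Q² = 2 × 75,290 × 350 / 1,195² = 36.9062

€36.91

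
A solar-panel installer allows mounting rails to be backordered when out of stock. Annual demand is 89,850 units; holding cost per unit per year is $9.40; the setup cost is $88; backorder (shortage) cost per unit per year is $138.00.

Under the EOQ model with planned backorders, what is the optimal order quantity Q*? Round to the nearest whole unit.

1,340 units

Q* = √(2DS/H) · √((H + b)/b)
   = √(2 × 89,850 × 88 / 9.4) · √((9.4 + 138) / 138)
   = 1,297.034 × 1.0335 ≈ 1,340.48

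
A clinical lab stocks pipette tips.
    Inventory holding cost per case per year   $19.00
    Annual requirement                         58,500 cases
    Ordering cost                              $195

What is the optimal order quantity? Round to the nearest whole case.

1,096 cases

2DS/H = 2·58,500·195/19 = 1,200,789.47
EOQ = √1,200,789.47 ≈ 1,095.81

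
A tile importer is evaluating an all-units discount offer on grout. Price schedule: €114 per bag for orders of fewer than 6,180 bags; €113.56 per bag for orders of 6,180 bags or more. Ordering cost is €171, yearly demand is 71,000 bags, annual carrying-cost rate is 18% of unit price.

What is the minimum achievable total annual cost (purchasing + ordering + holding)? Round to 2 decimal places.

€8,116,321.89

H₁ = 18%×€114 = €20.5200;  H₂ = 18%×€113.56 = €20.4408
EOQ₁ = √(2×71,000×171/20.5200) = 1,087.81  (< 6,180, feasible at tier 1)
EOQ₂ = √(2×71,000×171/20.4408) = 1,089.92  (< 6,180 → use Q = 6,180 at tier-2 price)
TC(tier 1 (EOQ₁), Q≈1,087.8) = €8,116,321.89
TC(tier 2, Q≈6,180.0) = €8,127,886.64
Minimum at tier 1 (EOQ₁): €8,116,321.89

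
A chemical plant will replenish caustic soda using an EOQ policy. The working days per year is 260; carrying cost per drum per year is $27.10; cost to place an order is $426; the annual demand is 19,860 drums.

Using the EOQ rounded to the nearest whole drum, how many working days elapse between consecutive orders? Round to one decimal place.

10.3 days

Q* = √(2·D·S / H) = √(2·19,860·426 / 27.1) = √624,380.8 ≈ 790.18 → Q = 790 drums
Days between orders = 260 / (D/Q) = 260 / 25.139 ≈ 10.342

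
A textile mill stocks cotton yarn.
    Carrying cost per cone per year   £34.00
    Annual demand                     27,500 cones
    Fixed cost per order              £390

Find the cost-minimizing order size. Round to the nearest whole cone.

2DS/H = 2·27,500·390/34 = 630,882.35
EOQ = √630,882.35 ≈ 794.28

794 cones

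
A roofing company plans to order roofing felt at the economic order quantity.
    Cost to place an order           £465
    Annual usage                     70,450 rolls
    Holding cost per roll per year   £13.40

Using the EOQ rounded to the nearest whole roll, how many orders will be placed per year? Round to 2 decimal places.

31.86 orders per year

EOQ = √(2DS/H) = √(2 × 70,450 × 465 / 13.4)
    = √(4,889,440.30) ≈ 2,211.21 → Q = 2,211
N = D/Q = 70,450/2,211 ≈ 31.863 orders/yr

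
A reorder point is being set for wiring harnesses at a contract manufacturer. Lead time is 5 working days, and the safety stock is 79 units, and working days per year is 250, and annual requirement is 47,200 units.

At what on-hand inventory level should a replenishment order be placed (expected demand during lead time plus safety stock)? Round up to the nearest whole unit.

Daily demand d = 47,200 / 250 = 188.800 units/day
Demand during lead time = 188.800 × 5 = 944.00
Reorder point = 944.00 + 79 = 1,023.00 → round up

1,023 units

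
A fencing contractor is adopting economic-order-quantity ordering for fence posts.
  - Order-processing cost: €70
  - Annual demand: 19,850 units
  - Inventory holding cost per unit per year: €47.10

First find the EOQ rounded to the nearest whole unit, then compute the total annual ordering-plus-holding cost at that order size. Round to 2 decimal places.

2DS/H = 2·19,850·70/47.1 = 59,002.12
EOQ = √59,002.12 ≈ 242.90 → Q = 243 units
Annual ordering cost = (D/Q)·S = (19,850/243) × 70 = €5,718.11
Annual holding cost  = (Q/2)·H = (243/2) × 47.1 = €5,722.65
Total = €5,718.11 + €5,722.65 = €11,440.76

€11,440.76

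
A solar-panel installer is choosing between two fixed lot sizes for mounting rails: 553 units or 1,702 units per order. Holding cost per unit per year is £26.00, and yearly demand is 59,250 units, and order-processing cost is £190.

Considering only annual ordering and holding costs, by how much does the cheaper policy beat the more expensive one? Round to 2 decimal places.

Annual cost at Q: ordering D·S/Q plus holding Q·H/2.
TC(553) = (59,250/553)×190 + (553/2)×26 = £27,546.14
TC(1,702) = (59,250/1,702)×190 + (1,702/2)×26 = £28,740.28
|ΔTC| = |£27,546.14 − £28,740.28| = £1,194.13

£1,194.13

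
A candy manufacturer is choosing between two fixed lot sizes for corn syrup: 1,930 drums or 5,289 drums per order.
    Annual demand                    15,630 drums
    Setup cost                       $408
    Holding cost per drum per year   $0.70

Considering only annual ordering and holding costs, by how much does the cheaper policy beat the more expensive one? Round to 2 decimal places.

$922.80

Annual cost at Q: ordering D·S/Q plus holding Q·H/2.
TC(1,930) = (15,630/1,930)×408 + (1,930/2)×0.7 = $3,979.67
TC(5,289) = (15,630/5,289)×408 + (5,289/2)×0.7 = $3,056.87
Cheaper: Q = 5,289.  Difference = $922.80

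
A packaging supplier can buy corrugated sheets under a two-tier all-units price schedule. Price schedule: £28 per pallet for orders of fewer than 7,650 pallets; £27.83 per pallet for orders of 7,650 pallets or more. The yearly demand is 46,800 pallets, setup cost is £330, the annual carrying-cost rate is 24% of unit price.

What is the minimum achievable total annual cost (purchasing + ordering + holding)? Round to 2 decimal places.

£1,324,807.20

H₁ = 24%×£28 = £6.7200;  H₂ = 24%×£27.83 = £6.6792
EOQ₁ = √(2×46,800×330/6.7200) = 2,143.93  (< 7,650, feasible at tier 1)
EOQ₂ = √(2×46,800×330/6.6792) = 2,150.47  (< 7,650 → use Q = 7,650 at tier-2 price)
TC(tier 1 (EOQ₁), Q≈2,143.9) = £1,324,807.20
TC(tier 2, Q≈7,650.0) = £1,330,010.76
Minimum at tier 1 (EOQ₁): £1,324,807.20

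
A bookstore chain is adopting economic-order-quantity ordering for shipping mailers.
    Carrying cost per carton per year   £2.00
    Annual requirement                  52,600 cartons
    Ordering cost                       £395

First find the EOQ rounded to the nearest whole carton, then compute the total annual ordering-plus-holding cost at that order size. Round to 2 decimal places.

Optimal lot size Q* = (2 × 52,600 × £395 / £2)^½ ≈ 4,558.18 → Q = 4,558 cartons
Ordering: D/Q × S = 52,600/4,558 × £395 = £4,558.36
Holding:  Q/2 × H = 4,558/2 × £2 = £4,558.00
Total = £4,558.36 + £4,558.00 = £9,116.36

£9,116.36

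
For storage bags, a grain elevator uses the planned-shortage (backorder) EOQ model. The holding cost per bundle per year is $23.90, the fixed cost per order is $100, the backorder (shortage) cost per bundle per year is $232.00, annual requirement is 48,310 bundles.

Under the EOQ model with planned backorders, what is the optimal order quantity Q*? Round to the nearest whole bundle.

668 bundles

Basic EOQ = √(2·48,310·100/23.9) = 635.821
Backorder adjustment √((H+b)/b) = √((23.9+232)/232) = 1.0502
Q* = 635.821 × 1.0502 ≈ 667.77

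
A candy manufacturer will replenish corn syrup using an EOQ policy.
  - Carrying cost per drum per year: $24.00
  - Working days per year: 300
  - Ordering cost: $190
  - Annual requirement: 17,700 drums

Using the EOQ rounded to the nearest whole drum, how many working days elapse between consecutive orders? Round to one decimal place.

9.0 days

2DS/H = 2·17,700·190/24 = 280,250.00
EOQ = √280,250.00 ≈ 529.39 → Q = 529 drums
Cycle time = (working days × Q)/D = (300 × 529) / 17,700 = 8.966 days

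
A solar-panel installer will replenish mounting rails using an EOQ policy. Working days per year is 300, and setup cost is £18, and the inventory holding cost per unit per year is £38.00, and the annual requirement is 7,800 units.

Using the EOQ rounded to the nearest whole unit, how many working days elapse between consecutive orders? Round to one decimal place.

EOQ = √(2DS/H) = √(2 × 7,800 × 18 / 38)
    = √(7,389.47) ≈ 85.96 → Q = 86 units
T = Q/D × 300 days = 86/7,800 × 300 = 3.308 days

3.3 days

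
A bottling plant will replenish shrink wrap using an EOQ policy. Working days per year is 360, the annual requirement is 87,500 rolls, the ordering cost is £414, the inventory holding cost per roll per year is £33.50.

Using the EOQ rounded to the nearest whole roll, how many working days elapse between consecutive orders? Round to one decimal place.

Q* = √(2·D·S / H) = √(2·87,500·414 / 33.5) = √2,162,686.6 ≈ 1,470.61 → Q = 1,471 rolls
Cycle time = (working days × Q)/D = (360 × 1,471) / 87,500 = 6.052 days

6.1 days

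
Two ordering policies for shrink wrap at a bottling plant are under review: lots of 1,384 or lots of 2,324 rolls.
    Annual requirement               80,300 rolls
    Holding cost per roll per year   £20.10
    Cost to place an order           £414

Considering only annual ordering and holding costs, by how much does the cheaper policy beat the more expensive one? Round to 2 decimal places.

£268.64

For each Q, cost = (D/Q)·S + (Q/2)·H.
TC(1,384) = (80,300/1,384)×414 + (1,384/2)×20.1 = £37,929.58
TC(2,324) = (80,300/2,324)×414 + (2,324/2)×20.1 = £37,660.93
|ΔTC| = |£37,929.58 − £37,660.93| = £268.64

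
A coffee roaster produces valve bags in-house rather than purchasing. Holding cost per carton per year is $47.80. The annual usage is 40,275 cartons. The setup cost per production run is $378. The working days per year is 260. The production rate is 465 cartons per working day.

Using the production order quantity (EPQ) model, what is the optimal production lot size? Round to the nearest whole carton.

977 cartons

Daily demand d = 40,275/260 = 154.904; p = 465; 1 − d/p = 0.66687
EPQ = √(2DS / (H(1 − d/p)))
    = √(2 × 40,275 × 378 / (47.8 × 0.66687)) ≈ 977.33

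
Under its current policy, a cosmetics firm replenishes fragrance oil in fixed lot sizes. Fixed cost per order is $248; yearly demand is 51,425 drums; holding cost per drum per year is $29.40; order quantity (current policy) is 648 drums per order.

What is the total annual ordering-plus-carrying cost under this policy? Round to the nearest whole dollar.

Ordering: D/Q × S = 51,425/648 × $248 = $19,681.17
Holding:  Q/2 × H = 648/2 × $29.4 = $9,525.60
Total = $19,681.17 + $9,525.60 = $29,206.77

$29,207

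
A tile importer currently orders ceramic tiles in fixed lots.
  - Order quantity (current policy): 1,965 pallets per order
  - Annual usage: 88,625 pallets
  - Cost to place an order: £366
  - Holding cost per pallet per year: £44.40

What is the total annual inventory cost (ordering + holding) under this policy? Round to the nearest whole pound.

£60,130

Annual ordering cost = (D/Q)·S = (88,625/1,965) × 366 = £16,507.25
Annual holding cost  = (Q/2)·H = (1,965/2) × 44.4 = £43,623.00
Total = £16,507.25 + £43,623.00 = £60,130.25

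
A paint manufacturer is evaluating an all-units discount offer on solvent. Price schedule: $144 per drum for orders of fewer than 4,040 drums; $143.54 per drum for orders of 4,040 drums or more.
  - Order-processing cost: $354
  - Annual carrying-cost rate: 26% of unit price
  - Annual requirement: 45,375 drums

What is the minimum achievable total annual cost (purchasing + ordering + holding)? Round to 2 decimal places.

$6,568,681.10

H₁ = 26%×$144 = $37.4400;  H₂ = 26%×$143.54 = $37.3204
EOQ₁ = √(2×45,375×354/37.4400) = 926.31  (< 4,040, feasible at tier 1)
EOQ₂ = √(2×45,375×354/37.3204) = 927.79  (< 4,040 → use Q = 4,040 at tier-2 price)
TC(tier 1 (EOQ₁), Q≈926.3) = $6,568,681.10
TC(tier 2, Q≈4,040.0) = $6,592,490.64
Minimum at tier 1 (EOQ₁): $6,568,681.10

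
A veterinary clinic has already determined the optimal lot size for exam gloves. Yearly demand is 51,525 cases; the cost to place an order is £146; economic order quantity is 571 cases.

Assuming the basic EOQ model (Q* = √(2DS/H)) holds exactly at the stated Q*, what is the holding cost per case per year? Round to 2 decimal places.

£46.15

Since Q* = (2DS/H)^½, squaring gives Q*²·H = 2DS.
H = 2DS / Q² = 2 × 51,525 × 146 / 571² = 46.1454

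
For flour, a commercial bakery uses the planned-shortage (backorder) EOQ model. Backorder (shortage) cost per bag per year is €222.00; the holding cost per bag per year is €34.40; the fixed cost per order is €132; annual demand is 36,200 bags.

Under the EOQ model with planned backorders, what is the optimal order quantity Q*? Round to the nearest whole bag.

Basic EOQ = √(2·36,200·132/34.4) = 527.081
Backorder adjustment √((H+b)/b) = √((34.4+222)/222) = 1.0747
Q* = 527.081 × 1.0747 ≈ 566.45

566 bags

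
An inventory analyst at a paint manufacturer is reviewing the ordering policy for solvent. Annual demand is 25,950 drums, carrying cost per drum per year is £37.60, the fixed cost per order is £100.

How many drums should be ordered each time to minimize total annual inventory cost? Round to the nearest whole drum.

372 drums

Optimal lot size Q* = (2 × 25,950 × £100 / £37.6)^½ ≈ 371.53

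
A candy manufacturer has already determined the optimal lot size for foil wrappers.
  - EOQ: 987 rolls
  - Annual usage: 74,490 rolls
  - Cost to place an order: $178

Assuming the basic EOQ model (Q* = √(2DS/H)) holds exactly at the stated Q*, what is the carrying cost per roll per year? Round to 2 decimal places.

$27.22

EOQ relation: Q² = 2DS/H, so rearrange for the unknown.
H = 2DS / Q² = 2 × 74,490 × 178 / 987² = 27.2216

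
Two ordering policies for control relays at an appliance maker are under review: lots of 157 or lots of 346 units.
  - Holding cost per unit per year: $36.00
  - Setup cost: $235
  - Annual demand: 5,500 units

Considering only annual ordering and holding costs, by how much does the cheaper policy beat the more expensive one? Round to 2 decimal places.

TC(Q) = (D/Q)S + (Q/2)H
TC(157) = (5,500/157)×235 + (157/2)×36 = $11,058.48
TC(346) = (5,500/346)×235 + (346/2)×36 = $9,963.55
Cheaper: Q = 346.  Difference = $1,094.93

$1,094.93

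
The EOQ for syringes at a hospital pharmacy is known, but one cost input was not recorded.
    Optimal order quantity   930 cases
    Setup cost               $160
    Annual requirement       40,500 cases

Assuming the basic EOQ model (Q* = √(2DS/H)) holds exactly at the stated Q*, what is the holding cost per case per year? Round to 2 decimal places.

Since Q* = (2DS/H)^½, squaring gives Q*²·H = 2DS.
H = 2DS / Q² = 2 × 40,500 × 160 / 930² = 14.9844

$14.98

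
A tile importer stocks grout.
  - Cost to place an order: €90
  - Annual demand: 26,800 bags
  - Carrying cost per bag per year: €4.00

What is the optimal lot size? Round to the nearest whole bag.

2DS/H = 2·26,800·90/4 = 1,206,000.00
EOQ = √1,206,000.00 ≈ 1,098.18

1,098 bags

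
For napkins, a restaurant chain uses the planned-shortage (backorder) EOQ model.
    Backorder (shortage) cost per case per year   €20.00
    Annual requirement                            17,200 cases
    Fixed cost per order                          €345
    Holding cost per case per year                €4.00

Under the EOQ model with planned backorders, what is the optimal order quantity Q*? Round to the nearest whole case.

Q* = √(2DS/H) · √((H + b)/b)
   = √(2 × 17,200 × 345 / 4) · √((4 + 20) / 20)
   = 1,722.498 × 1.0954 ≈ 1,886.90

1,887 cases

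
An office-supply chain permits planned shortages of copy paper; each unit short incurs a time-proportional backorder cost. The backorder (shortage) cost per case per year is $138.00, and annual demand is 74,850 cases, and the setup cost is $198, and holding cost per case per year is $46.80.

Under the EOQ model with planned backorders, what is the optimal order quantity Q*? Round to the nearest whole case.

921 cases

Basic EOQ = √(2·74,850·198/46.8) = 795.830
Backorder adjustment √((H+b)/b) = √((46.8+138)/138) = 1.1572
Q* = 795.830 × 1.1572 ≈ 920.94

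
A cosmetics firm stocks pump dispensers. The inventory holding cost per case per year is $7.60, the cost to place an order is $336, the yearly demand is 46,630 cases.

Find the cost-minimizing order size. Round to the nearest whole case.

2,031 cases

2DS/H = 2·46,630·336/7.6 = 4,123,073.68
EOQ = √4,123,073.68 ≈ 2,030.54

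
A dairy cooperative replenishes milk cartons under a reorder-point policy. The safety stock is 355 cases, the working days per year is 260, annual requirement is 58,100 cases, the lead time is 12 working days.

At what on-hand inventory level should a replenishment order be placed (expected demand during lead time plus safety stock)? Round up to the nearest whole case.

3,037 cases

Daily demand d = 58,100 / 260 = 223.462 cases/day
Demand during lead time = 223.462 × 12 = 2,681.54
Reorder point = 2,681.54 + 355 = 3,036.54 → round up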